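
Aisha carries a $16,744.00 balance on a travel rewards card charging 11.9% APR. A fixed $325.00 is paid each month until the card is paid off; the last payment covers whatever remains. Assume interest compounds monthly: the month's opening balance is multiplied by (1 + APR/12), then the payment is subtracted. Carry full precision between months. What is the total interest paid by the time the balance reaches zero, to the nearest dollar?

$6,812

Monthly rate r = 11.9%/12 = 0.991667% = 0.00991667.
Payoff takes n = ⌈−ln(1 − rB₀/P)/ln(1+r)⌉ = ⌈72.478⌉ = 73 payments; the last is $155.82.
Total paid = 72·$325.00 + $155.82 = $23,555.82.
Total interest = total paid − principal = $23,555.82 − $16,744.00 = $6,811.82.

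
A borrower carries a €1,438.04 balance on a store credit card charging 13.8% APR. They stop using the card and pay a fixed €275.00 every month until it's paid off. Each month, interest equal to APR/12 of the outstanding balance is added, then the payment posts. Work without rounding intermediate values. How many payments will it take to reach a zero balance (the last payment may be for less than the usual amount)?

6 months

Monthly rate r = 13.8%/12 = 1.15% = 0.0115.
Recurrence: B ← B·(1+r) − €275.00.
Month 1: interest €16.54; balance after payment €1,179.58.
Month 2: interest €13.57; balance after payment €918.14.
Month 3: interest €10.56; balance after payment €653.70.
Month 4: interest €7.52; balance after payment €386.22.
Month 5: interest €4.44; balance after payment €115.66.
Month 6: interest €1.33; balance after payment €0.00.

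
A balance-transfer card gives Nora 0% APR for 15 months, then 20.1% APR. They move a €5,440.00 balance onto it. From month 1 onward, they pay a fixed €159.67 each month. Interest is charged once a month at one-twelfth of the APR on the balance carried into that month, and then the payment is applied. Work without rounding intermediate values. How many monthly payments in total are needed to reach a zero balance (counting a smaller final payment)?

39 payments

Promo months 1–15 at r₀ = 0%/12 = 0; months 16+ at r₁ = 20.1%/12 = 0.01675.
After month 15 (no interest yet): B = €5,440.00 − 15·€159.67 = €3,044.95.
Then at r₁ with €159.67/mo: n₂ = −ln(1 − r₁·B/P)/ln(1+r₁) ≈ 23.17 → 24 more payments.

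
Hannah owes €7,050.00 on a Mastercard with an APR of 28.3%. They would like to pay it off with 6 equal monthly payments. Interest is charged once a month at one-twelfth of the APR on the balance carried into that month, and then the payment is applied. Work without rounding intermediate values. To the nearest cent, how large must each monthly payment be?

Monthly rate r = 28.3%/12 = 2.35833% = 0.0235833.
Level-payment amortization: P = B₀·r / (1 − (1+r)^(−n)) = 7050.00·0.0235833 / (1 − 1.02358^(−6)).
Denominator 1 − (1+r)^(−6) = 0.130517661.
P = 166.263 / 0.130517661 ≈ 1273.87.

€1,273.87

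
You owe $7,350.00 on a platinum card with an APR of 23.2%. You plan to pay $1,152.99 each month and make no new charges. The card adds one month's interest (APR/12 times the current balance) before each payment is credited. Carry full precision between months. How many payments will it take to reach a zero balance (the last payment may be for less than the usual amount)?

7 months

Monthly rate r = 23.2%/12 = 1.93333% = 0.0193333.
Recurrence: B ← B·(1+r) − $1,152.99.
Month 1: interest $142.10; balance after payment $6,339.11.
Month 2: interest $122.56; balance after payment $5,308.68.
Closed form: n = −ln(1 − rB₀/P)/ln(1+r) = −ln(0.87676)/ln(1.01933) ≈ 6.869, so the balance reaches zero during payment 7.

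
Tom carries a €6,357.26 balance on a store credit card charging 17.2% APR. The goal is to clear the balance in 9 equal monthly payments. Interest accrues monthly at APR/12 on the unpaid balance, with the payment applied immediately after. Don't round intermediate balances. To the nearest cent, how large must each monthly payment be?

Monthly rate r = 17.2%/12 = 1.43333% = 0.0143333.
Level-payment amortization: P = B₀·r / (1 − (1+r)^(−n)) = 6357.26·0.0143333 / (1 − 1.01433^(−9)).
Denominator 1 − (1+r)^(−9) = 0.120220737.
P = 91.1207 / 0.120220737 ≈ 757.95.

€757.95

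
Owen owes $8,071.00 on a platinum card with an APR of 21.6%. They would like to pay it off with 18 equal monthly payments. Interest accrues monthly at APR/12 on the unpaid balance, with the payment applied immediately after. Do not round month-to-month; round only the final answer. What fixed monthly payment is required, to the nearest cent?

$528.93

Monthly rate r = 21.6%/12 = 1.8% = 0.018.
Level-payment amortization: P = B₀·r / (1 − (1+r)^(−n)) = 8071.00·0.018 / (1 − 1.018^(−18)).
Denominator 1 − (1+r)^(−18) = 0.274662726.
P = 145.278 / 0.274662726 ≈ 528.93.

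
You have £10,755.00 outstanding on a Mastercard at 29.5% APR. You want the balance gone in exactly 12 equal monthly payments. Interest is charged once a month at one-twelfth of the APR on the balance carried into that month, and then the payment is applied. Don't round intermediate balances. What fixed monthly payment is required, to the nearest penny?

Monthly rate r = 29.5%/12 = 2.45833% = 0.0245833.
Level-payment amortization: P = B₀·r / (1 − (1+r)^(−n)) = 10755.00·0.0245833 / (1 − 1.02458^(−12)).
Denominator 1 − (1+r)^(−12) = 0.252807411.
P = 264.394 / 0.252807411 ≈ 1045.83.

£1,045.83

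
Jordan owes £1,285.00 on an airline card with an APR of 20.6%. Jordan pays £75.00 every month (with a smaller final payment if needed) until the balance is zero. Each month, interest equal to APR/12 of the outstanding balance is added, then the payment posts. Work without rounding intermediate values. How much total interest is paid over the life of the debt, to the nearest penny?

£249.94

Monthly rate r = 20.6%/12 = 1.71667% = 0.0171667.
Payoff takes n = ⌈−ln(1 − rB₀/P)/ln(1+r)⌉ = ⌈20.464⌉ = 21 payments; the last is £34.94.
Total paid = 20·£75.00 + £34.94 = £1,534.94.
Total interest = total paid − principal = £1,534.94 − £1,285.00 = £249.94.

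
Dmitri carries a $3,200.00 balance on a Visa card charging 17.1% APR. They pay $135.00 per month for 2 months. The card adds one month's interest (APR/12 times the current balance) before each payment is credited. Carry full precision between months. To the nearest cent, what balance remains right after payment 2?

$3,019.93

Monthly rate r = 17.1%/12 = 1.425% = 0.01425.
Each month: B ← B·(1+r) − $135.00.
Month 1: interest $45.60; balance after payment $3,110.60.
Month 2: interest $44.33; balance after payment $3,019.93.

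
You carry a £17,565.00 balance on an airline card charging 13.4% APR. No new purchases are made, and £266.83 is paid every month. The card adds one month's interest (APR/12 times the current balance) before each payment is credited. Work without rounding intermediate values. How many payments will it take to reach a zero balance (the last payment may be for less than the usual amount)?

120 payments

Monthly rate r = 13.4%/12 = 1.11667% = 0.0111667.
Recurrence: B ← B·(1+r) − £266.83.
Month 1: interest £196.14; balance after payment £17,494.31.
Month 2: interest £195.35; balance after payment £17,422.84.
Closed form: n = −ln(1 − rB₀/P)/ln(1+r) = −ln(0.26492)/ln(1.01117) ≈ 119.619, so the balance reaches zero during payment 120.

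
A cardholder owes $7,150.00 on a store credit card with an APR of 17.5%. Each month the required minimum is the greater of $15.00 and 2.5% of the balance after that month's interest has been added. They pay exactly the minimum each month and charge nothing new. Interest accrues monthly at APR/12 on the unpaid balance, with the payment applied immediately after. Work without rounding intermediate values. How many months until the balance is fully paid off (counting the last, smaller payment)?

Monthly rate r = 17.5%/12 = 1.45833% = 0.0145833.
While 2.5% of the post-interest balance exceeds $15.00, each month B ← (B·(1+r))·(1 − 0.025), i.e. B shrinks by the factor (1+r)·0.975 = 0.98922.
This holds for months 1–230. Entering month 231 the balance is $590.94; 2.5% of the post-interest balance is now below $15.00, so the flat $15.00 minimum applies from here.
From month 231 a fixed $15.00 at rate r clears $590.94 in 60 more payments. Total: 230 + 60 = 290 months.

290 months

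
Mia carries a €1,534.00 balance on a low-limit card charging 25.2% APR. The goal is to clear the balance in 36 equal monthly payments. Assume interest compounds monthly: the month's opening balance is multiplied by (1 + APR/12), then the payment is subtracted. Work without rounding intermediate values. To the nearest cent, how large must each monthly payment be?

€61.15

Monthly rate r = 25.2%/12 = 2.1% = 0.021.
Level-payment amortization: P = B₀·r / (1 − (1+r)^(−n)) = 1534.00·0.021 / (1 − 1.021^(−36)).
Denominator 1 − (1+r)^(−36) = 0.526768893.
P = 32.214 / 0.526768893 ≈ 61.15.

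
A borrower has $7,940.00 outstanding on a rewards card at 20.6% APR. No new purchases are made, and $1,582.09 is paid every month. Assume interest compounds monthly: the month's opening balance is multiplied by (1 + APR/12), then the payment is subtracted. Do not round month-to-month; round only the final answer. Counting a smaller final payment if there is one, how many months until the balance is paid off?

Monthly rate r = 20.6%/12 = 1.71667% = 0.0171667.
Recurrence: B ← B·(1+r) − $1,582.09.
Month 1: interest $136.30; balance after payment $6,494.21.
Month 2: interest $111.48; balance after payment $5,023.61.
Month 3: interest $86.24; balance after payment $3,527.76.
Month 4: interest $60.56; balance after payment $2,006.23.
Month 5: interest $34.44; balance after payment $458.58.
Month 6: interest $7.87; balance after payment $0.00.

6 months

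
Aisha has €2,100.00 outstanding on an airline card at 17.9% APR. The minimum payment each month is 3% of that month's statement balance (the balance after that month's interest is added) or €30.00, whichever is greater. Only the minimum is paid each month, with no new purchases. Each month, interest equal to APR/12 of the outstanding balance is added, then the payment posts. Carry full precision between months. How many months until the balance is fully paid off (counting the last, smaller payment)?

Monthly rate r = 17.9%/12 = 1.49167% = 0.0149167.
While 3% of the post-interest balance exceeds €30.00, each month B ← (B·(1+r))·(1 − 0.03), i.e. B shrinks by the factor (1+r)·0.97 = 0.98447.
This holds for months 1–49. Entering month 50 the balance is €975.27; 3% of the post-interest balance is now below €30.00, so the flat €30.00 minimum applies from here.
From month 50 a fixed €30.00 at rate r clears €975.27 in 45 more payments. Total: 49 + 45 = 94 months.

94 months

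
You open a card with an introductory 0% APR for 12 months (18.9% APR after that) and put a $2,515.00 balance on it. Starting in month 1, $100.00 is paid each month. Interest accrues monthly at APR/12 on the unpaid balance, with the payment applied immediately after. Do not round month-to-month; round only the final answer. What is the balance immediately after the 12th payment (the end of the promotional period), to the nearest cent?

Promo months 1–12 at r₀ = 0%/12 = 0; months 13+ at r₁ = 18.9%/12 = 0.01575.
After month 12 (no interest yet): B = $2,515.00 − 12·$100.00 = $1,315.00.

$1,315.00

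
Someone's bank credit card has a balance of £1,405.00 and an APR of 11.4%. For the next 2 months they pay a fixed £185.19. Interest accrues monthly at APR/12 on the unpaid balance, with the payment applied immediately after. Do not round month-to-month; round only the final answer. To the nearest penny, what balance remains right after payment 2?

Monthly rate r = 11.4%/12 = 0.95% = 0.0095.
Each month: B ← B·(1+r) − £185.19.
Month 1: interest £13.35; balance after payment £1,233.16.
Month 2: interest £11.71; balance after payment £1,059.68.

£1,059.68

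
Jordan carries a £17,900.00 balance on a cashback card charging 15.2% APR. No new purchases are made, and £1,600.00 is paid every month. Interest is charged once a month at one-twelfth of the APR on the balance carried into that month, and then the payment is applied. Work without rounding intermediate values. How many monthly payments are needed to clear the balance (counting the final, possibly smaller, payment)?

13 months

Monthly rate r = 15.2%/12 = 1.26667% = 0.0126667.
Recurrence: B ← B·(1+r) − £1,600.00.
Month 1: interest £226.73; balance after payment £16,526.73.
Month 2: interest £209.34; balance after payment £15,136.07.
Closed form: n = −ln(1 − rB₀/P)/ln(1+r) = −ln(0.85829)/ln(1.01267) ≈ 12.140, so the balance reaches zero during payment 13.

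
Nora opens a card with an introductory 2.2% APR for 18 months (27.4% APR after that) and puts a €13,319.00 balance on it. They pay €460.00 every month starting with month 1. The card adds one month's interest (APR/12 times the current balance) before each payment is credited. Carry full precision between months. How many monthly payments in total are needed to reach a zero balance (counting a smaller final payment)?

32 payments

Promo months 1–18 at r₀ = 2.2%/12 = 0.00183333; months 19+ at r₁ = 27.4%/12 = 0.0228333.
After month 18: iterate B ← B·(1+r₀) − €460.00 for 18 months → €5,355.14.
Then at r₁ with €460.00/mo: n₂ = −ln(1 − r₁·B/P)/ln(1+r₁) ≈ 13.69 → 14 more payments.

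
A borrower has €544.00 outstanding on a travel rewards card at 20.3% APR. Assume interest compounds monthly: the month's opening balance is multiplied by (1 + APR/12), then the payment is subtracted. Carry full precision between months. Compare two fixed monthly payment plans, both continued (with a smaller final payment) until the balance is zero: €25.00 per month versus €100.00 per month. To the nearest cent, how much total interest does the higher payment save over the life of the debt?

Monthly rate r = 20.3%/12 = 1.69167% = 0.0169167.
At €25.00/mo: n = ⌈−ln(1 − rB₀/P)/ln(1+r)⌉ = 28 payments (last €9.15); total interest = total paid − €544.00 = €140.15.
At €100.00/mo: 6 payments (last €75.65); total interest €31.65.
Interest saved = €140.15 − €31.65 = €108.50.

€108.50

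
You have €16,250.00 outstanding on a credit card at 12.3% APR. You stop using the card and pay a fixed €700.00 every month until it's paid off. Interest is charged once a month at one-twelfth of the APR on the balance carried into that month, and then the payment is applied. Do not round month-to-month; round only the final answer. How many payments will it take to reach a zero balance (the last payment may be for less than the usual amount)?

Monthly rate r = 12.3%/12 = 1.025% = 0.01025.
Recurrence: B ← B·(1+r) − €700.00.
Month 1: interest €166.56; balance after payment €15,716.56.
Month 2: interest €161.09; balance after payment €15,177.66.
Closed form: n = −ln(1 − rB₀/P)/ln(1+r) = −ln(0.76205)/ln(1.01025) ≈ 26.647, so the balance reaches zero during payment 27.

27 months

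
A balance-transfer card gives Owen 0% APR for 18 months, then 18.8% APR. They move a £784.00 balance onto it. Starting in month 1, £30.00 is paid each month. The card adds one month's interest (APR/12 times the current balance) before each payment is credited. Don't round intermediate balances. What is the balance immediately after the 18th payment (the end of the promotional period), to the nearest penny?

Promo months 1–18 at r₀ = 0%/12 = 0; months 19+ at r₁ = 18.8%/12 = 0.0156667.
After month 18 (no interest yet): B = £784.00 − 18·£30.00 = £244.00.

£244.00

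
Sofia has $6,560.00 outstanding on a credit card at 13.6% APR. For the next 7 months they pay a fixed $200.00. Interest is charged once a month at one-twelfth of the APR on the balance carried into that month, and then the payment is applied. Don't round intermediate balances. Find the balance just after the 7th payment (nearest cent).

Monthly rate r = 13.6%/12 = 1.13333% = 0.0113333.
Each month: B ← B·(1+r) − $200.00.
Month 1: interest $74.35; balance after payment $6,434.35.
Month 2: interest $72.92; balance after payment $6,307.27.
Month 3: interest $71.48; balance after payment $6,178.75.
Month 4: interest $70.03; balance after payment $6,048.78.
Month 5: interest $68.55; balance after payment $5,917.33.
Month 6: interest $67.06; balance after payment $5,784.39.
Month 7: interest $65.56; balance after payment $5,649.95.

$5,649.95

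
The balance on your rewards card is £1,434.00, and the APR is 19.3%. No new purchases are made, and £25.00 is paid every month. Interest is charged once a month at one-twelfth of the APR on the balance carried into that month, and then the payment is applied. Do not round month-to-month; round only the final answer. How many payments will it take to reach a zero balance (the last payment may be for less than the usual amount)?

161 months

Monthly rate r = 19.3%/12 = 1.60833% = 0.0160833.
Recurrence: B ← B·(1+r) − £25.00.
Month 1: interest £23.06; balance after payment £1,432.06.
Month 2: interest £23.03; balance after payment £1,430.10.
Closed form: n = −ln(1 − rB₀/P)/ln(1+r) = −ln(0.07746)/ln(1.01608) ≈ 160.322, so the balance reaches zero during payment 161.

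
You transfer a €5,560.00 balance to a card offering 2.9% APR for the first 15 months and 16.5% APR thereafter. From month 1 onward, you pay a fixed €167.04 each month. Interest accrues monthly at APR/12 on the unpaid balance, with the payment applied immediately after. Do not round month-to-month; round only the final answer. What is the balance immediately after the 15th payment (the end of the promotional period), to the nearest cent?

€3,216.56

Promo months 1–15 at r₀ = 2.9%/12 = 0.00241667; months 16+ at r₁ = 16.5%/12 = 0.01375.
After month 15: iterate B ← B·(1+r₀) − €167.04 for 15 months → €3,216.56.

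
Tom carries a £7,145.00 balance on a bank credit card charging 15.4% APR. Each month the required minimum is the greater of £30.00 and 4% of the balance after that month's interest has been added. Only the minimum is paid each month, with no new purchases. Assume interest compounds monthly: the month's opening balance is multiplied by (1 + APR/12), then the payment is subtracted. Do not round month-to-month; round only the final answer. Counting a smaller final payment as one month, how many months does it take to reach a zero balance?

111 months

Monthly rate r = 15.4%/12 = 1.28333% = 0.0128333.
While 4% of the post-interest balance exceeds £30.00, each month B ← (B·(1+r))·(1 − 0.04), i.e. B shrinks by the factor (1+r)·0.96 = 0.97232.
This holds for months 1–81. Entering month 82 the balance is £735.44; 4% of the post-interest balance is now below £30.00, so the flat £30.00 minimum applies from here.
From month 82 a fixed £30.00 at rate r clears £735.44 in 30 more payments. Total: 81 + 30 = 111 months.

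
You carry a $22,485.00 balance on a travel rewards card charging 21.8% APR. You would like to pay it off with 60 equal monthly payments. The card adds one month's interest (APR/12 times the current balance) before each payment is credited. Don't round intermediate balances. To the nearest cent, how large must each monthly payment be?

$618.46

Monthly rate r = 21.8%/12 = 1.81667% = 0.0181667.
Level-payment amortization: P = B₀·r / (1 − (1+r)^(−n)) = 22485.00·0.0181667 / (1 − 1.01817^(−60)).
Denominator 1 − (1+r)^(−60) = 0.660478317.
P = 408.478 / 0.660478317 ≈ 618.46.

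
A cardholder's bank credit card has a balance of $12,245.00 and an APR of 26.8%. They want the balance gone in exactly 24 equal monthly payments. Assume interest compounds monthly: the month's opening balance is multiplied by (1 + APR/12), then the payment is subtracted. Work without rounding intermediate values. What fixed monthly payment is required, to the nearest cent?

Monthly rate r = 26.8%/12 = 2.23333% = 0.0223333.
Level-payment amortization: P = B₀·r / (1 − (1+r)^(−n)) = 12245.00·0.0223333 / (1 − 1.02233^(−24)).
Denominator 1 − (1+r)^(−24) = 0.41145525.
P = 273.472 / 0.41145525 ≈ 664.64.

$664.64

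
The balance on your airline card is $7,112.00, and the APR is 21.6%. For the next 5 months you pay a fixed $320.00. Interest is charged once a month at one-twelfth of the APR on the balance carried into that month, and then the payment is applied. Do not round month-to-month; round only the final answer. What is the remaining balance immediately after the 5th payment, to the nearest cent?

Monthly rate r = 21.6%/12 = 1.8% = 0.018.
Each month: B ← B·(1+r) − $320.00.
Month 1: interest $128.02; balance after payment $6,920.02.
Month 2: interest $124.56; balance after payment $6,724.58.
Month 3: interest $121.04; balance after payment $6,525.62.
Month 4: interest $117.46; balance after payment $6,323.08.
Month 5: interest $113.82; balance after payment $6,116.90.

$6,116.90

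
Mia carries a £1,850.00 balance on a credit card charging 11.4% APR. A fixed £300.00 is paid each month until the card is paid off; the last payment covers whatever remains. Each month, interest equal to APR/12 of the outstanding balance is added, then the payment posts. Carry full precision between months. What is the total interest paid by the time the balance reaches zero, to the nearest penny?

£65.78

Monthly rate r = 11.4%/12 = 0.95% = 0.0095.
Payoff takes n = ⌈−ln(1 − rB₀/P)/ln(1+r)⌉ = ⌈6.385⌉ = 7 payments; the last is £115.78.
Total paid = 6·£300.00 + £115.78 = £1,915.78.
Total interest = total paid − principal = £1,915.78 − £1,850.00 = £65.78.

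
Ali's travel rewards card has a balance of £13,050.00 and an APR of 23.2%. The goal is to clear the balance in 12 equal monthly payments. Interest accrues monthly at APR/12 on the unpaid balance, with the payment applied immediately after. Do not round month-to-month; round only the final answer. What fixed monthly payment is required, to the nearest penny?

Monthly rate r = 23.2%/12 = 1.93333% = 0.0193333.
Level-payment amortization: P = B₀·r / (1 − (1+r)^(−n)) = 13050.00·0.0193333 / (1 − 1.01933^(−12)).
Denominator 1 − (1+r)^(−12) = 0.205296211.
P = 252.3 / 0.205296211 ≈ 1228.96.

£1,228.96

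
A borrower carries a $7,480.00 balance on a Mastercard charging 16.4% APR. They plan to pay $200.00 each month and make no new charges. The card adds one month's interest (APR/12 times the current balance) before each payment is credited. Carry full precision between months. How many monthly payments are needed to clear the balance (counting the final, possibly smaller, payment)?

Monthly rate r = 16.4%/12 = 1.36667% = 0.0136667.
Recurrence: B ← B·(1+r) − $200.00.
Month 1: interest $102.23; balance after payment $7,382.23.
Month 2: interest $100.89; balance after payment $7,283.12.
Closed form: n = −ln(1 − rB₀/P)/ln(1+r) = −ln(0.48887)/ln(1.01367) ≈ 52.723, so the balance reaches zero during payment 53.

53 payments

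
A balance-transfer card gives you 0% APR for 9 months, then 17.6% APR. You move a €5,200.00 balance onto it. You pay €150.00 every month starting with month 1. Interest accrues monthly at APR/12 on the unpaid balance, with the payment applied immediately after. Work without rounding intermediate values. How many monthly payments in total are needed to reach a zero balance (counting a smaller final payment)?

42 months

Promo months 1–9 at r₀ = 0%/12 = 0; months 10+ at r₁ = 17.6%/12 = 0.0146667.
After month 9 (no interest yet): B = €5,200.00 − 9·€150.00 = €3,850.00.
Then at r₁ with €150.00/mo: n₂ = −ln(1 − r₁·B/P)/ln(1+r₁) ≈ 32.44 → 33 more payments.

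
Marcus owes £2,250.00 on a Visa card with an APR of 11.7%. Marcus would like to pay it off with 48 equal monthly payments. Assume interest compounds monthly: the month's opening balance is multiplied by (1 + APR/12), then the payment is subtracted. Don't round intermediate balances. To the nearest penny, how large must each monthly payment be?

Monthly rate r = 11.7%/12 = 0.975% = 0.00975.
Level-payment amortization: P = B₀·r / (1 − (1+r)^(−n)) = 2250.00·0.00975 / (1 − 1.00975^(−48)).
Denominator 1 − (1+r)^(−48) = 0.372325289.
P = 21.9375 / 0.372325289 ≈ 58.92.

£58.92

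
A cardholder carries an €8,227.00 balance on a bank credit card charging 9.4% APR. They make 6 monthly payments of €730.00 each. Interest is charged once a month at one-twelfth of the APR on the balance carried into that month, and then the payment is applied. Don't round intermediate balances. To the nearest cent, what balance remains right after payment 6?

€4,154.64

Monthly rate r = 9.4%/12 = 0.783333% = 0.00783333.
Each month: B ← B·(1+r) − €730.00.
Month 1: interest €64.44; balance after payment €7,561.44.
Month 2: interest €59.23; balance after payment €6,890.68.
Month 3: interest €53.98; balance after payment €6,214.65.
Month 4: interest €48.68; balance after payment €5,533.33.
Month 5: interest €43.34; balance after payment €4,846.68.
Month 6: interest €37.97; balance after payment €4,154.64.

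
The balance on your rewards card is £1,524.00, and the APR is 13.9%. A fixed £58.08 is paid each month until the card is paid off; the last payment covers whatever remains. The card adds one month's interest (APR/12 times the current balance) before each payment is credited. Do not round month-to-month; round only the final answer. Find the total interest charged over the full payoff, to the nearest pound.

Monthly rate r = 13.9%/12 = 1.15833% = 0.0115833.
Payoff takes n = ⌈−ln(1 − rB₀/P)/ln(1+r)⌉ = ⌈31.461⌉ = 32 payments; the last is £26.83.
Total paid = 31·£58.08 + £26.83 = £1,827.31.
Total interest = total paid − principal = £1,827.31 − £1,524.00 = £303.31.

£303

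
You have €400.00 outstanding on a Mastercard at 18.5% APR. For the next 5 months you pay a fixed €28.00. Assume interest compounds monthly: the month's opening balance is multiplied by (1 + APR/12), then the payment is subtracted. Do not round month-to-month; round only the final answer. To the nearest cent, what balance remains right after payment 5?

Monthly rate r = 18.5%/12 = 1.54167% = 0.0154167.
Each month: B ← B·(1+r) − €28.00.
Month 1: interest €6.17; balance after payment €378.17.
Month 2: interest €5.83; balance after payment €356.00.
Month 3: interest €5.49; balance after payment €333.49.
Month 4: interest €5.14; balance after payment €310.63.
Month 5: interest €4.79; balance after payment €287.42.

€287.42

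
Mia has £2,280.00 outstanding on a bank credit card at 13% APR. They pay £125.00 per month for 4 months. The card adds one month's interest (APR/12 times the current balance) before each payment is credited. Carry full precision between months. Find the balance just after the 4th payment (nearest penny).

Monthly rate r = 13%/12 = 1.08333% = 0.0108333.
Each month: B ← B·(1+r) − £125.00.
Month 1: interest £24.70; balance after payment £2,179.70.
Month 2: interest £23.61; balance after payment £2,078.31.
Month 3: interest £22.52; balance after payment £1,975.83.
Month 4: interest £21.40; balance after payment £1,872.23.

£1,872.23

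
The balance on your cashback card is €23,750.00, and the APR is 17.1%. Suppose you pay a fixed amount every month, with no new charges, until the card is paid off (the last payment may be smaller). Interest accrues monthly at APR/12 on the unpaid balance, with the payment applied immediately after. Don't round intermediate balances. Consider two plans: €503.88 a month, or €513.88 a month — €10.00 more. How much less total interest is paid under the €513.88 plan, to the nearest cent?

€631.17

Monthly rate r = 17.1%/12 = 1.425% = 0.01425.
At €503.88/mo: n = ⌈−ln(1 − rB₀/P)/ln(1+r)⌉ = 79 payments (last €358.96); total interest = total paid − €23,750.00 = €15,911.60.
At €513.88/mo: 76 payments (last €489.43); total interest €15,280.43.
Interest saved = €15,911.60 − €15,280.43 = €631.17.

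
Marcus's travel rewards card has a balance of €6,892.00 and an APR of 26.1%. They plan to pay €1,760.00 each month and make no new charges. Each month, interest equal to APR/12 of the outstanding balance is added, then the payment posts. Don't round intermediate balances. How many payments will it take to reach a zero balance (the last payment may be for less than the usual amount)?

5 payments

Monthly rate r = 26.1%/12 = 2.175% = 0.02175.
Recurrence: B ← B·(1+r) − €1,760.00.
Month 1: interest €149.90; balance after payment €5,281.90.
Month 2: interest €114.88; balance after payment €3,636.78.
Month 3: interest €79.10; balance after payment €1,955.88.
Month 4: interest €42.54; balance after payment €238.42.
Month 5: interest €5.19; balance after payment €0.00.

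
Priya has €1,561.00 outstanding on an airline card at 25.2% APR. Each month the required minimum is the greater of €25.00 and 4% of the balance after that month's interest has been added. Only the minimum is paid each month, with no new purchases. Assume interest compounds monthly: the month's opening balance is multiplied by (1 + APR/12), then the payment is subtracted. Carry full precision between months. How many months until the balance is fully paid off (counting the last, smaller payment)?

Monthly rate r = 25.2%/12 = 2.1% = 0.021.
While 4% of the post-interest balance exceeds €25.00, each month B ← (B·(1+r))·(1 − 0.04), i.e. B shrinks by the factor (1+r)·0.96 = 0.98016.
This holds for months 1–47. Entering month 48 the balance is €608.64; 4% of the post-interest balance is now below €25.00, so the flat €25.00 minimum applies from here.
From month 48 a fixed €25.00 at rate r clears €608.64 in 35 more payments. Total: 47 + 35 = 82 months.

82 months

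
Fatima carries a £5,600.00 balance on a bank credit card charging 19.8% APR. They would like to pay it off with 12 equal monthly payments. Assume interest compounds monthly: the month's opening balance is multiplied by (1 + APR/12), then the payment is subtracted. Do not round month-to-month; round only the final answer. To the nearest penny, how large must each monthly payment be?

£518.22

Monthly rate r = 19.8%/12 = 1.65% = 0.0165.
Level-payment amortization: P = B₀·r / (1 − (1+r)^(−n)) = 5600.00·0.0165 / (1 − 1.0165^(−12)).
Denominator 1 − (1+r)^(−12) = 0.178303562.
P = 92.4 / 0.178303562 ≈ 518.22.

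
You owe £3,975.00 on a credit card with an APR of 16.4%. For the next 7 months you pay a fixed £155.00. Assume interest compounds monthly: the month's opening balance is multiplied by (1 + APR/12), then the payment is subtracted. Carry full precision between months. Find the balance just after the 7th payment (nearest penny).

Monthly rate r = 16.4%/12 = 1.36667% = 0.0136667.
Each month: B ← B·(1+r) − £155.00.
Month 1: interest £54.32; balance after payment £3,874.32.
Month 2: interest £52.95; balance after payment £3,772.27.
Month 3: interest £51.55; balance after payment £3,668.83.
Month 4: interest £50.14; balance after payment £3,563.97.
Month 5: interest £48.71; balance after payment £3,457.68.
Month 6: interest £47.25; balance after payment £3,349.93.
Month 7: interest £45.78; balance after payment £3,240.71.

£3,240.71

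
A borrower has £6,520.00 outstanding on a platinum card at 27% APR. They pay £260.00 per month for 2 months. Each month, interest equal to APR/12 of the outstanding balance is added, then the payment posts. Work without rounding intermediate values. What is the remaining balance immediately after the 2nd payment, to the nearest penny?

£6,290.85

Monthly rate r = 27%/12 = 2.25% = 0.0225.
Each month: B ← B·(1+r) − £260.00.
Month 1: interest £146.70; balance after payment £6,406.70.
Month 2: interest £144.15; balance after payment £6,290.85.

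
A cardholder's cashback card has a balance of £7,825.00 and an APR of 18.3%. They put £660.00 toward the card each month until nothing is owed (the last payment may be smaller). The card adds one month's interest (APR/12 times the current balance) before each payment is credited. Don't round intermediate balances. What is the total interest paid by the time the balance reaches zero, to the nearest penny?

Monthly rate r = 18.3%/12 = 1.525% = 0.01525.
Payoff takes n = ⌈−ln(1 − rB₀/P)/ln(1+r)⌉ = ⌈13.177⌉ = 14 payments; the last is £117.58.
Total paid = 13·£660.00 + £117.58 = £8,697.58.
Total interest = total paid − principal = £8,697.58 − £7,825.00 = £872.58.

£872.58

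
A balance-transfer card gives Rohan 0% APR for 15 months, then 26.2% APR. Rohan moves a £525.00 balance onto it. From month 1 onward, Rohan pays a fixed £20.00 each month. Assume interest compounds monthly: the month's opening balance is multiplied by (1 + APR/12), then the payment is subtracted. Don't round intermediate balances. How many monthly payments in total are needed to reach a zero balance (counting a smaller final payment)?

Promo months 1–15 at r₀ = 0%/12 = 0; months 16+ at r₁ = 26.2%/12 = 0.0218333.
After month 15 (no interest yet): B = £525.00 − 15·£20.00 = £225.00.
Then at r₁ with £20.00/mo: n₂ = −ln(1 − r₁·B/P)/ln(1+r₁) ≈ 13.05 → 14 more payments.

29 months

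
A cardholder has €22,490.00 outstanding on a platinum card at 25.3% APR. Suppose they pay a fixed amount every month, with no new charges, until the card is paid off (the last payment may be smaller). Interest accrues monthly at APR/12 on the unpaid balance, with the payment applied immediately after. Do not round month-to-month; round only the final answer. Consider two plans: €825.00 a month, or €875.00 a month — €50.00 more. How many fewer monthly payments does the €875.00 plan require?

3 fewer payments

Monthly rate r = 25.3%/12 = 2.10833% = 0.0210833.
At €825.00/mo: n = ⌈−ln(1 − rB₀/P)/ln(1+r)⌉ = 41 payments (last €810.70); total interest = total paid − €22,490.00 = €11,320.70.
At €875.00/mo: 38 payments (last €367.00); total interest €10,252.00.
Payments saved = 41 − 38 = 3.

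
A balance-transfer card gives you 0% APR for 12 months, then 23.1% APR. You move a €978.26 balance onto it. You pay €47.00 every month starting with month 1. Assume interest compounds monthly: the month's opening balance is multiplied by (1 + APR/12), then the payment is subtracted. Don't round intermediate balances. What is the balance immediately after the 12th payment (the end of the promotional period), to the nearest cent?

Promo months 1–12 at r₀ = 0%/12 = 0; months 13+ at r₁ = 23.1%/12 = 0.01925.
After month 12 (no interest yet): B = €978.26 − 12·€47.00 = €414.26.

€414.26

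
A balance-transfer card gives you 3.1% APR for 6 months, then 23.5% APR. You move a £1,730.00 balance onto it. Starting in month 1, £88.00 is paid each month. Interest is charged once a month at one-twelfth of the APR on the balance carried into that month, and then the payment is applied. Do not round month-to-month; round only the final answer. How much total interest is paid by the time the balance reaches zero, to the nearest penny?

Promo months 1–6 at r₀ = 3.1%/12 = 0.00258333; months 7+ at r₁ = 23.5%/12 = 0.0195833.
After month 6: iterate B ← B·(1+r₀) − £88.00 for 6 months → £1,225.57.
Then at r₁ with £88.00/mo: n₂ = −ln(1 − r₁·B/P)/ln(1+r₁) ≈ 16.42 → 17 more payments.
Total paid = 22·£88.00 + £37.23 = £1,973.23; interest = £1,973.23 − £1,730.00 = £243.23.

£243.23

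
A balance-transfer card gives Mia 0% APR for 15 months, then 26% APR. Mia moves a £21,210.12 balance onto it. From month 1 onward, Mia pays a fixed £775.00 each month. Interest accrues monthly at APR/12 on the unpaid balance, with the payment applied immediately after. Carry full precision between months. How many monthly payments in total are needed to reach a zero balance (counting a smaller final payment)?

30 months

Promo months 1–15 at r₀ = 0%/12 = 0; months 16+ at r₁ = 26%/12 = 0.0216667.
After month 15 (no interest yet): B = £21,210.12 − 15·£775.00 = £9,585.12.
Then at r₁ with £775.00/mo: n₂ = −ln(1 − r₁·B/P)/ln(1+r₁) ≈ 14.55 → 15 more payments.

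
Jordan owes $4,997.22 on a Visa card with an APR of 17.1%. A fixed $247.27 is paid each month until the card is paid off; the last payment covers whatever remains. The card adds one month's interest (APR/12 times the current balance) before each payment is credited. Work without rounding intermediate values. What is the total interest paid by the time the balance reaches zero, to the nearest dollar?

$939

Monthly rate r = 17.1%/12 = 1.425% = 0.01425.
Payoff takes n = ⌈−ln(1 − rB₀/P)/ln(1+r)⌉ = ⌈24.005⌉ = 25 payments; the last is $1.27.
Total paid = 24·$247.27 + $1.27 = $5,935.75.
Total interest = total paid − principal = $5,935.75 − $4,997.22 = $938.53.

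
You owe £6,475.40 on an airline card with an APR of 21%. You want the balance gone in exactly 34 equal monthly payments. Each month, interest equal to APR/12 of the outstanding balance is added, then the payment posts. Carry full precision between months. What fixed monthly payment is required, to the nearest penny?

£254.31

Monthly rate r = 21%/12 = 1.75% = 0.0175.
Level-payment amortization: P = B₀·r / (1 − (1+r)^(−n)) = 6475.40·0.0175 / (1 − 1.0175^(−34)).
Denominator 1 − (1+r)^(−34) = 0.445591613.
P = 113.32 / 0.445591613 ≈ 254.31.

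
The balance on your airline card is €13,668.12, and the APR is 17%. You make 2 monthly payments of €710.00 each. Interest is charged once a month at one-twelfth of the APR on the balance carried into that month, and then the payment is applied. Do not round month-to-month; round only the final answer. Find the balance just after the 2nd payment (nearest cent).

Monthly rate r = 17%/12 = 1.41667% = 0.0141667.
Each month: B ← B·(1+r) − €710.00.
Month 1: interest €193.63; balance after payment €13,151.75.
Month 2: interest €186.32; balance after payment €12,628.07.

€12,628.07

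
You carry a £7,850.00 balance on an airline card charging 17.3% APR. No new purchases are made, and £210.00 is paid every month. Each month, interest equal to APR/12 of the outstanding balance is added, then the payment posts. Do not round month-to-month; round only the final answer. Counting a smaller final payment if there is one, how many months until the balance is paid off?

55 months

Monthly rate r = 17.3%/12 = 1.44167% = 0.0144167.
Recurrence: B ← B·(1+r) − £210.00.
Month 1: interest £113.17; balance after payment £7,753.17.
Month 2: interest £111.77; balance after payment £7,654.95.
Closed form: n = −ln(1 − rB₀/P)/ln(1+r) = −ln(0.46109)/ln(1.01442) ≈ 54.085, so the balance reaches zero during payment 55.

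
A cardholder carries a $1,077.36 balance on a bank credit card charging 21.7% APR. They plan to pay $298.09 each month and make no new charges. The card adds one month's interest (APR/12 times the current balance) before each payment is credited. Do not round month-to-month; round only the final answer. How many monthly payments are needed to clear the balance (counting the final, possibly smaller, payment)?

Monthly rate r = 21.7%/12 = 1.80833% = 0.0180833.
Recurrence: B ← B·(1+r) − $298.09.
Month 1: interest $19.48; balance after payment $798.75.
Month 2: interest $14.44; balance after payment $515.11.
Month 3: interest $9.31; balance after payment $226.33.
Month 4: interest $4.09; balance after payment $0.00.

4 months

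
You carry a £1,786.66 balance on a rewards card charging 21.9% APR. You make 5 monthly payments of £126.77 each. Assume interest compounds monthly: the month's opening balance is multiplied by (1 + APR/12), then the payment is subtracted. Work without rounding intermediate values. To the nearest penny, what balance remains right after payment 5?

Monthly rate r = 21.9%/12 = 1.825% = 0.01825.
Each month: B ← B·(1+r) − £126.77.
Month 1: interest £32.61; balance after payment £1,692.50.
Month 2: interest £30.89; balance after payment £1,596.61.
Month 3: interest £29.14; balance after payment £1,498.98.
Month 4: interest £27.36; balance after payment £1,399.57.
Month 5: interest £25.54; balance after payment £1,298.34.

£1,298.34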